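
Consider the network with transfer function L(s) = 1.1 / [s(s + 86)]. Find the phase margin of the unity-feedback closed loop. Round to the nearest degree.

Gain crossover: |L(jω)| = 1 at ω ≈ 0.0128 rad/sec.
∠L(j0.0128) = −90° − arctan(0.0128/86) ≈ -90.01°
PM = 180° + (-90.01°) = 89.99°

90°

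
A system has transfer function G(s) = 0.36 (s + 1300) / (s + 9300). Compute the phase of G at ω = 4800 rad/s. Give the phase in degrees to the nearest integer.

48°

∠(j4800 + 1300) = arctan(4800/1300) = 74.85°
∠(j4800 + 9300) = arctan(4800/9300) = 27.30°
∠G(j4800) = 74.85° − 27.30° = 47.55°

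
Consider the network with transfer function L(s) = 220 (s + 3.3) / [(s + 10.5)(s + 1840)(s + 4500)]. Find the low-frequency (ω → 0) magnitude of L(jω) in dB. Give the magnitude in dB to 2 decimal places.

L(0) = 220 × 3.3 / (10.5 × 1840 × 4500) = 8.3506e-06
20 log₁₀(8.3506e-06) = -101.566 dB

-101.57 dB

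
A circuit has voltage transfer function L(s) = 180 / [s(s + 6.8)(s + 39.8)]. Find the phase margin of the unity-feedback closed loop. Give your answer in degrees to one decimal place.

83.5°

Gain crossover: |L(jω)| = 1 at ω ≈ 0.662 rad s⁻¹.
∠L(j0.662) = −90° − arctan(0.662/6.8) − arctan(0.662/39.8) ≈ -96.51°
PM = 180° + (-96.51°) = 83.49°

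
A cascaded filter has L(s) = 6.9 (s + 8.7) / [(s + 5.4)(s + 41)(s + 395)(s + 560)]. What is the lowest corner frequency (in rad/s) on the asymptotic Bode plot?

5.4 rad/s

Break frequencies occur at each pole and zero magnitude: 5.4 rad/s, 8.7 rad/s, 41 rad/s, 395 rad/s, 560 rad/s.
The lowest is 5.4 rad/s.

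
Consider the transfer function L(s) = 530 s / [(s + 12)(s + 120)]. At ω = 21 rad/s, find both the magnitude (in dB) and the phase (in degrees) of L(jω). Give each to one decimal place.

|L| = 11.5 dB, ∠L = 19.8°

|j21| = 21
|j21 + 12| = √(21² + 12²) = 24.19
|j21 + 120| = √(21² + 120²) = 121.8
|L(j21)| = 530 × 21 / (24.19 × 121.8) = 3.7773
20 log₁₀(3.7773) = 11.54 dB
∠(j21) = 90.00°
∠(j21 + 12) = arctan(21/12) = 60.26°
∠(j21 + 120) = arctan(21/120) = 9.93°
∠L(j21) = 90.00° − (60.26° + 9.93°) = 19.82°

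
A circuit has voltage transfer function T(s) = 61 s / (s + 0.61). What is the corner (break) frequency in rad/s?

The single real pole at s = −0.61 gives a corner at ω = 0.61 rad/s.

0.61 rad/s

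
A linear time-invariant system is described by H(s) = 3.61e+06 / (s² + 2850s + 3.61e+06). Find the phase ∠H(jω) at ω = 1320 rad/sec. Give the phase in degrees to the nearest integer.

-64 deg

∠[(j1320)² + 2850(j1320) + 3.61e+06] = ∠[1.8676e+06 + j3.762e+06] = 63.60°
∠H(j1320) = −63.60° = -63.60°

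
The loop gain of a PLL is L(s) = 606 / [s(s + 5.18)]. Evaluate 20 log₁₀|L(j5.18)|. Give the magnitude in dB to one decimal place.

|j5.18 + 5.18| = √(5.18² + 5.18²) = 7.326
|j5.18| = 5.18
|L(j5.18)| = 606 / (7.326 × 5.18) = 15.97
20 log₁₀(15.97) = 24.07 dB

24.1 dB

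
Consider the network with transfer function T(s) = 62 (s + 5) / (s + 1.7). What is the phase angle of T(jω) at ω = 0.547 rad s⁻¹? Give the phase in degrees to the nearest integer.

-12°

∠(j0.547 + 5) = arctan(0.547/5) = 6.24°
∠(j0.547 + 1.7) = arctan(0.547/1.7) = 17.84°
∠T(j0.547) = 6.24° − 17.84° = -11.59°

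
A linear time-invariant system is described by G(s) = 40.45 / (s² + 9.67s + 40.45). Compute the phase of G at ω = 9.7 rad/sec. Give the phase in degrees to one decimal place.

-119.8 deg

∠[(j9.7)² + 9.67(j9.7) + 40.45] = ∠[-53.64 + j93.799] = 119.76°
∠G(j9.7) = −119.76° = -119.76°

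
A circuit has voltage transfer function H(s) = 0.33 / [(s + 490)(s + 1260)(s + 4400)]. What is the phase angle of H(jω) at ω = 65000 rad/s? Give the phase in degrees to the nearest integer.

-265°

∠(j65000 + 490) = arctan(65000/490) = 89.57°
∠(j65000 + 1260) = arctan(65000/1260) = 88.89°
∠(j65000 + 4400) = arctan(65000/4400) = 86.13°
∠H(j65000) = − (89.57° + 88.89° + 86.13°) = -264.58°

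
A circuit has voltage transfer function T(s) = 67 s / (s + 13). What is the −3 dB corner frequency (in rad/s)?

For a single-pole high-pass, the −3 dB point is at the pole: ω = 13 rad/s.

13 rad/s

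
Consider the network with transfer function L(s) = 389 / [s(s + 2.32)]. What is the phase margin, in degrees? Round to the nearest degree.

7 deg

Gain crossover: |L(jω)| = 1 at ω ≈ 19.7 rad s⁻¹.
∠L(j19.7) = −90° − arctan(19.7/2.32) ≈ -173.27°
PM = 180° + (-173.27°) = 6.73°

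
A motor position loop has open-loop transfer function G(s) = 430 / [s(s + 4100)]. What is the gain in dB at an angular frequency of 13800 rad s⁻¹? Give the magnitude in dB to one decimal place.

-113.3 dB

|j13800 + 4100| = √(13800² + 4100²) = 1.44e+04
|j13800| = 1.38e+04
|G(j13800)| = 430 / (1.44e+04 × 1.38e+04) = 2.1644e-06
20 log₁₀(2.1644e-06) = -113.29 dB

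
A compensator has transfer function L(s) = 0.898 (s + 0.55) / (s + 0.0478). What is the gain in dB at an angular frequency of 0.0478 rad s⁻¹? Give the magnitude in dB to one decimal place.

|j0.0478 + 0.55| = √(0.0478² + 0.55²) = 0.5521
|j0.0478 + 0.0478| = √(0.0478² + 0.0478²) = 0.0676
|L(j0.0478)| = 0.898 × 0.5521 / 0.0676 = 7.3338
20 log₁₀(7.3338) = 17.31 dB

17.3 dB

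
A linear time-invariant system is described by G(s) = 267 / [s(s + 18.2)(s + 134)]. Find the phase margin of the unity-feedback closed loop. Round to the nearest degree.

Gain crossover: |G(jω)| = 1 at ω ≈ 0.109 rad/s.
∠G(j0.109) = −90° − arctan(0.109/18.2) − arctan(0.109/134) ≈ -90.39°
PM = 180° + (-90.39°) = 89.61°

90°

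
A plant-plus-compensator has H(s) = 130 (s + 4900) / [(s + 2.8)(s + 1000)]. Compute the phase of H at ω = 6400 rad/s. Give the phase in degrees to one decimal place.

-118.5 deg

∠(j6400 + 4900) = arctan(6400/4900) = 52.56°
∠(j6400 + 2.8) = arctan(6400/2.8) = 89.97°
∠(j6400 + 1000) = arctan(6400/1000) = 81.12°
∠H(j6400) = 52.56° − (89.97° + 81.12°) = -118.53°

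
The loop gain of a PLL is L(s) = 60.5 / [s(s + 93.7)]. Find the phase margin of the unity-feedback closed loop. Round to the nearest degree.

90 deg

Gain crossover: |L(jω)| = 1 at ω ≈ 0.646 rad/sec.
∠L(j0.646) = −90° − arctan(0.646/93.7) ≈ -90.39°
PM = 180° + (-90.39°) = 89.61°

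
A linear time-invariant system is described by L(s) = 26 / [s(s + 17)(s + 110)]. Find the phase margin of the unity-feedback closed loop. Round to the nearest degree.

90°

Gain crossover: |L(jω)| = 1 at ω ≈ 0.0139 rad/s.
∠L(j0.0139) = −90° − arctan(0.0139/17) − arctan(0.0139/110) ≈ -90.05°
PM = 180° + (-90.05°) = 89.95°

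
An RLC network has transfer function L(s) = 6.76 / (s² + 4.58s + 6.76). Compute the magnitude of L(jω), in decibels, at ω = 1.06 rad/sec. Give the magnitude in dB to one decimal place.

|(j1.06)² + 4.58(j1.06) + 6.76| = |5.6364 + j4.8548| = 7.439
|L(j1.06)| = 6.76 / 7.439 = 0.90873
20 log₁₀(0.90873) = -0.83 dB

-0.8 dB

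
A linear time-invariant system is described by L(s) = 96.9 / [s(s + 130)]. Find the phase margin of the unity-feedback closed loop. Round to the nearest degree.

Gain crossover: |L(jω)| = 1 at ω ≈ 0.745 rad/sec.
∠L(j0.745) = −90° − arctan(0.745/130) ≈ -90.33°
PM = 180° + (-90.33°) = 89.67°

90°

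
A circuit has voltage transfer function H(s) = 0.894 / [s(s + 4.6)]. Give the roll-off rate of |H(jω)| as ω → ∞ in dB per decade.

-40 dB/decade

With 0 zeros and 2 poles, the high-frequency asymptotic slope is 20 × (0 − 2) = -40 dB/decade.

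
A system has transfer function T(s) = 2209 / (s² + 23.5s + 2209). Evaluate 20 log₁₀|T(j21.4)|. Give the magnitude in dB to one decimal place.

|(j21.4)² + 23.5(j21.4) + 2209| = |1751 + j502.9| = 1822
|T(j21.4)| = 2209 / 1822 = 1.2125
20 log₁₀(1.2125) = 1.67 dB

1.7 dB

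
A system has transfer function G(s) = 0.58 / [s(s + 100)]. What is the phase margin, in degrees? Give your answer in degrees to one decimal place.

90.0 deg

Gain crossover: |G(jω)| = 1 at ω ≈ 0.0058 rad/sec.
∠G(j0.0058) = −90° − arctan(0.0058/100) ≈ -90.00°
PM = 180° + (-90.00°) = 90.00°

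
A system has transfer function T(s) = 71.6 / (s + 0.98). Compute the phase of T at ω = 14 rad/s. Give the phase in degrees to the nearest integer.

∠(j14 + 0.98) = arctan(14/0.98) = 86.00°
∠T(j14) = −86.00° = -86.00°

-86°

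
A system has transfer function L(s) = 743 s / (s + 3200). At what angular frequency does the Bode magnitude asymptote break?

3200 rad s⁻¹

The single real pole at s = −3200 gives a corner at ω = 3200 rad s⁻¹.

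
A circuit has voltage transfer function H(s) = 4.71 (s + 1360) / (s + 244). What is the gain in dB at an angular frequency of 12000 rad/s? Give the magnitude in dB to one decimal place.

13.5 dB

|j12000 + 1360| = √(12000² + 1360²) = 1.208e+04
|j12000 + 244| = √(12000² + 244²) = 1.2e+04
|H(j12000)| = 4.71 × 1.208e+04 / 1.2e+04 = 4.7392
20 log₁₀(4.7392) = 13.51 dB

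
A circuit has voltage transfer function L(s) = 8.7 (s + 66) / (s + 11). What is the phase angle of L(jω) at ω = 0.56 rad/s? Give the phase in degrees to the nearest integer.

∠(j0.56 + 66) = arctan(0.56/66) = 0.49°
∠(j0.56 + 11) = arctan(0.56/11) = 2.91°
∠L(j0.56) = 0.49° − 2.91° = -2.43°

-2°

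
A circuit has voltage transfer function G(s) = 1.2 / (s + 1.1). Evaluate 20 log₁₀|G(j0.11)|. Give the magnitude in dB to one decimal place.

0.7 dB

|j0.11 + 1.1| = √(0.11² + 1.1²) = 1.105
|G(j0.11)| = 1.2 / 1.105 = 1.0855
20 log₁₀(1.0855) = 0.71 dB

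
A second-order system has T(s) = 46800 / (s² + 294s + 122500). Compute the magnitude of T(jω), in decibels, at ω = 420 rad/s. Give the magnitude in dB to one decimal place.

-9.2 dB

|(j420)² + 294(j420) + 122500| = |-53900 + j1.2348e+05| = 1.347e+05
|T(j420)| = 46800 / 1.347e+05 = 0.34736
20 log₁₀(0.34736) = -9.18 dB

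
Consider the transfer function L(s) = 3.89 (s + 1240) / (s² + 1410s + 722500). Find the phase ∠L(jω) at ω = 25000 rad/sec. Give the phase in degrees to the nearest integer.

∠(j25000 + 1240) = arctan(25000/1240) = 87.16°
∠[(j25000)² + 1410(j25000) + 722500] = ∠[-6.2428e+08 + j3.525e+07] = 176.77°
∠L(j25000) = 87.16° − 176.77° = -89.61°

-90°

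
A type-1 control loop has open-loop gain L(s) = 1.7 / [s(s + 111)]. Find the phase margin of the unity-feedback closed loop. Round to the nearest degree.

90°

Gain crossover: |L(jω)| = 1 at ω ≈ 0.0153 rad/sec.
∠L(j0.0153) = −90° − arctan(0.0153/111) ≈ -90.01°
PM = 180° + (-90.01°) = 89.99°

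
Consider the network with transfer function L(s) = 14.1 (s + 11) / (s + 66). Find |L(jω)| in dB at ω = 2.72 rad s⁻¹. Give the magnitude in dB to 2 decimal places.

7.67 dB

|j2.72 + 11| = √(2.72² + 11²) = 11.33
|j2.72 + 66| = √(2.72² + 66²) = 66.06
|L(j2.72)| = 14.1 × 11.33 / 66.06 = 2.4187
20 log₁₀(2.4187) = 7.672 dB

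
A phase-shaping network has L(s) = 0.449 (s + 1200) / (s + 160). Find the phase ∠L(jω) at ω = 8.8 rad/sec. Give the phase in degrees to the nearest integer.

∠(j8.8 + 1200) = arctan(8.8/1200) = 0.42°
∠(j8.8 + 160) = arctan(8.8/160) = 3.15°
∠L(j8.8) = 0.42° − 3.15° = -2.73°

-3°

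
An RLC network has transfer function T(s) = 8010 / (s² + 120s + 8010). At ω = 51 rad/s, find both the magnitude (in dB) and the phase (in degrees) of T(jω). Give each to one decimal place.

|(j51)² + 120(j51) + 8010| = |5409 + j6120| = 8168
|T(j51)| = 8010 / 8168 = 0.98069
20 log₁₀(0.98069) = -0.17 dB
∠[(j51)² + 120(j51) + 8010] = ∠[5409 + j6120] = 48.53°
∠T(j51) = −48.53° = -48.53°

|T| = -0.2 dB, ∠T = -48.5°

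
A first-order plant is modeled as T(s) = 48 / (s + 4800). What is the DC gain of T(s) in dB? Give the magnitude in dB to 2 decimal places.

T(0) = 48 / 4800 = 0.01
20 log₁₀(0.01) = -40.000 dB

-40.00 dB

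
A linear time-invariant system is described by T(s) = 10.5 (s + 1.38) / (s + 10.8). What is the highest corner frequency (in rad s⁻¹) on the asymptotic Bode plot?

10.8 rad s⁻¹

Break frequencies occur at each pole and zero magnitude: 1.38 rad s⁻¹, 10.8 rad s⁻¹.
The highest is 10.8 rad s⁻¹.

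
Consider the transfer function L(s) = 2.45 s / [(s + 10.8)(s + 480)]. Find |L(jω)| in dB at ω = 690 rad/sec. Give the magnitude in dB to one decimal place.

|j690| = 690
|j690 + 10.8| = √(690² + 10.8²) = 690.1
|j690 + 480| = √(690² + 480²) = 840.5
|L(j690)| = 2.45 × 690 / (690.1 × 840.5) = 0.0029145
20 log₁₀(0.0029145) = -50.71 dB

-50.7 dB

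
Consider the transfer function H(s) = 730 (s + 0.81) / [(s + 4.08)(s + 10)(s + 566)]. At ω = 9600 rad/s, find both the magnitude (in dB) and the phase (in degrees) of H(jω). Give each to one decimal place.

|H| = -102.0 dB, ∠H = -176.5°

|j9600 + 0.81| = √(9600² + 0.81²) = 9600
|j9600 + 4.08| = √(9600² + 4.08²) = 9600
|j9600 + 10| = √(9600² + 10²) = 9600
|j9600 + 566| = √(9600² + 566²) = 9617
|H(j9600)| = 730 × 9600 / (9600 × 9600 × 9617) = 7.9073e-06
20 log₁₀(7.9073e-06) = -102.04 dB
∠(j9600 + 0.81) = arctan(9600/0.81) = 90.00°
∠(j9600 + 4.08) = arctan(9600/4.08) = 89.98°
∠(j9600 + 10) = arctan(9600/10) = 89.94°
∠(j9600 + 566) = arctan(9600/566) = 86.63°
∠H(j9600) = 90.00° − (89.98° + 89.94° + 86.63°) = -176.55°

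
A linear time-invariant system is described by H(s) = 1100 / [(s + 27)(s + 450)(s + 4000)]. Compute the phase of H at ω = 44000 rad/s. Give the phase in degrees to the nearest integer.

∠(j44000 + 27) = arctan(44000/27) = 89.96°
∠(j44000 + 450) = arctan(44000/450) = 89.41°
∠(j44000 + 4000) = arctan(44000/4000) = 84.81°
∠H(j44000) = − (89.96° + 89.41° + 84.81°) = -264.18°

-264°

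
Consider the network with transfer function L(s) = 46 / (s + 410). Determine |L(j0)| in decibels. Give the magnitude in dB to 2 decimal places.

L(0) = 46 / 410 = 0.1122
20 log₁₀(0.1122) = -19.001 dB

-19.00 dB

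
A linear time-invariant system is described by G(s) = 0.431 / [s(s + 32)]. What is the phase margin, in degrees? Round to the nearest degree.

Gain crossover: |G(jω)| = 1 at ω ≈ 0.0135 rad/s.
∠G(j0.0135) = −90° − arctan(0.0135/32) ≈ -90.02°
PM = 180° + (-90.02°) = 89.98°

90°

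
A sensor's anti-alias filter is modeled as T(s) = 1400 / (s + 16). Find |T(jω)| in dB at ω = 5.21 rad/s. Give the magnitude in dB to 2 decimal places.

38.40 dB

|j5.21 + 16| = √(5.21² + 16²) = 16.83
|T(j5.21)| = 1400 / 16.83 = 83.2
20 log₁₀(83.2) = 38.402 dB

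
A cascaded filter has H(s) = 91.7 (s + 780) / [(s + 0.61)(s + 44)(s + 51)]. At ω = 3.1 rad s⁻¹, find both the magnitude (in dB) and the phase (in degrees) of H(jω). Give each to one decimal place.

|H| = 20.0 dB, ∠H = -86.1°

|j3.1 + 780| = √(3.1² + 780²) = 780
|j3.1 + 0.61| = √(3.1² + 0.61²) = 3.159
|j3.1 + 44| = √(3.1² + 44²) = 44.11
|j3.1 + 51| = √(3.1² + 51²) = 51.09
|H(j3.1)| = 91.7 × 780 / (3.159 × 44.11 × 51.09) = 10.045
20 log₁₀(10.045) = 20.04 dB
∠(j3.1 + 780) = arctan(3.1/780) = 0.23°
∠(j3.1 + 0.61) = arctan(3.1/0.61) = 78.87°
∠(j3.1 + 44) = arctan(3.1/44) = 4.03°
∠(j3.1 + 51) = arctan(3.1/51) = 3.48°
∠H(j3.1) = 0.23° − (78.87° + 4.03° + 3.48°) = -86.15°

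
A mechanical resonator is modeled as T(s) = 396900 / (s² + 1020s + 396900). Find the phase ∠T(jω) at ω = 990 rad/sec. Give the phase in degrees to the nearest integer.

-120°

∠[(j990)² + 1020(j990) + 396900] = ∠[-5.832e+05 + j1.0098e+06] = 120.01°
∠T(j990) = −120.01° = -120.01°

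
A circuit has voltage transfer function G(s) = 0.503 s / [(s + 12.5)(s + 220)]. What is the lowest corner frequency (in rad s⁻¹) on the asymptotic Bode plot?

12.5 rad s⁻¹

Break frequencies occur at each pole and zero magnitude: 12.5 rad s⁻¹, 220 rad s⁻¹.
The lowest is 12.5 rad s⁻¹.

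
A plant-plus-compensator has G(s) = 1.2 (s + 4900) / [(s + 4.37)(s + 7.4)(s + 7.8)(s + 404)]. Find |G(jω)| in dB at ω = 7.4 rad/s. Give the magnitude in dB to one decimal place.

|j7.4 + 4900| = √(7.4² + 4900²) = 4900
|j7.4 + 4.37| = √(7.4² + 4.37²) = 8.594
|j7.4 + 7.4| = √(7.4² + 7.4²) = 10.47
|j7.4 + 7.8| = √(7.4² + 7.8²) = 10.75
|j7.4 + 404| = √(7.4² + 404²) = 404.1
|G(j7.4)| = 1.2 × 4900 / (8.594 × 10.47 × 10.75 × 404.1) = 0.015049
20 log₁₀(0.015049) = -36.45 dB

-36.4 dB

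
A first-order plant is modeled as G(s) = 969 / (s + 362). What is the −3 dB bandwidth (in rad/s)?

362 rad/s

For a single-pole low-pass, the −3 dB point is at the pole: ω = 362 rad/s.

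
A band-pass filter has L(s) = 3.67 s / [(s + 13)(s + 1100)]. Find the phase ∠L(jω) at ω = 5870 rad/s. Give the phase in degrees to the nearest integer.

∠(j5870) = 90.00°
∠(j5870 + 13) = arctan(5870/13) = 89.87°
∠(j5870 + 1100) = arctan(5870/1100) = 79.39°
∠L(j5870) = 90.00° − (89.87° + 79.39°) = -79.26°

-79°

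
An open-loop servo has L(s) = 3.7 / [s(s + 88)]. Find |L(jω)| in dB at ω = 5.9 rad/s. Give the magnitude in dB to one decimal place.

-43.0 dB

|j5.9 + 88| = √(5.9² + 88²) = 88.2
|j5.9| = 5.9
|L(j5.9)| = 3.7 / (88.2 × 5.9) = 0.0071104
20 log₁₀(0.0071104) = -42.96 dB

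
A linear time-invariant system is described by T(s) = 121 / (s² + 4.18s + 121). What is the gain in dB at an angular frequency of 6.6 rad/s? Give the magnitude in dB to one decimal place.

3.4 dB

|(j6.6)² + 4.18(j6.6) + 121| = |77.44 + j27.588| = 82.21
|T(j6.6)| = 121 / 82.21 = 1.4719
20 log₁₀(1.4719) = 3.36 dB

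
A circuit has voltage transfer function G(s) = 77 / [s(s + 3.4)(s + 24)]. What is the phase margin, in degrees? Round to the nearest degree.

Gain crossover: |G(jω)| = 1 at ω ≈ 0.911 rad/s.
∠G(j0.911) = −90° − arctan(0.911/3.4) − arctan(0.911/24) ≈ -107.17°
PM = 180° + (-107.17°) = 72.83°

73°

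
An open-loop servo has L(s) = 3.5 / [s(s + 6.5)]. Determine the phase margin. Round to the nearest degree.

85°

Gain crossover: |L(jω)| = 1 at ω ≈ 0.537 rad/s.
∠L(j0.537) = −90° − arctan(0.537/6.5) ≈ -94.72°
PM = 180° + (-94.72°) = 85.28°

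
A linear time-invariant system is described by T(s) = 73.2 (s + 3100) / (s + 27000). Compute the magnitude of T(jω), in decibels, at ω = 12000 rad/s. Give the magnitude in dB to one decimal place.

|j12000 + 3100| = √(12000² + 3100²) = 1.239e+04
|j12000 + 27000| = √(12000² + 27000²) = 2.955e+04
|T(j12000)| = 73.2 × 1.239e+04 / 2.955e+04 = 30.705
20 log₁₀(30.705) = 29.74 dB

29.7 dB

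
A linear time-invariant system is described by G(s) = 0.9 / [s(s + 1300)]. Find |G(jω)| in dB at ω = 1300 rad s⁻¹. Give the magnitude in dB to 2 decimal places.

|j1300 + 1300| = √(1300² + 1300²) = 1838
|j1300| = 1300
|G(j1300)| = 0.9 / (1838 × 1300) = 3.7657e-07
20 log₁₀(3.7657e-07) = -128.483 dB

-128.48 dB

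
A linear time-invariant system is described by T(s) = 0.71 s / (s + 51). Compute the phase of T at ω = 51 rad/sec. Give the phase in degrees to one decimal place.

45.0°

∠(j51) = 90.00°
∠(j51 + 51) = arctan(51/51) = 45.00°
∠T(j51) = 90.00° − 45.00° = 45.00°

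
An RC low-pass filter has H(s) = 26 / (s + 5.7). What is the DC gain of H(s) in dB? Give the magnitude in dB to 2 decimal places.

H(0) = 26 / 5.7 = 4.5614
20 log₁₀(4.5614) = 13.182 dB

13.18 dB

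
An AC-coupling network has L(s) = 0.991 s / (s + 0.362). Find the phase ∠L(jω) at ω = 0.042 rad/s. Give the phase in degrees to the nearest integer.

∠(j0.042) = 90.00°
∠(j0.042 + 0.362) = arctan(0.042/0.362) = 6.62°
∠L(j0.042) = 90.00° − 6.62° = 83.38°

83°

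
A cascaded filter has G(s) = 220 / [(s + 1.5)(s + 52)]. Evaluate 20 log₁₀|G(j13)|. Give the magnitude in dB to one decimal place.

|j13 + 1.5| = √(13² + 1.5²) = 13.09
|j13 + 52| = √(13² + 52²) = 53.6
|G(j13)| = 220 / (13.09 × 53.6) = 0.31365
20 log₁₀(0.31365) = -10.07 dB

-10.1 dB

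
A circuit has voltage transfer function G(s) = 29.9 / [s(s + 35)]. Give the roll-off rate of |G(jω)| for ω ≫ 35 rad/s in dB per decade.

With 0 zeros and 2 poles, the high-frequency asymptotic slope is 20 × (0 − 2) = -40 dB/decade.

-40 dB/decade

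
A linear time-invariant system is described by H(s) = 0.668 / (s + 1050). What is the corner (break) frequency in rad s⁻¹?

1050 rad s⁻¹

The single real pole at s = −1050 gives a corner at ω = 1050 rad s⁻¹.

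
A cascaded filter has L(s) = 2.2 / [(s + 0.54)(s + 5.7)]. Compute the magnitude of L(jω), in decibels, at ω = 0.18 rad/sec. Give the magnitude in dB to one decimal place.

|j0.18 + 0.54| = √(0.18² + 0.54²) = 0.5692
|j0.18 + 5.7| = √(0.18² + 5.7²) = 5.703
|L(j0.18)| = 2.2 / (0.5692 × 5.703) = 0.67773
20 log₁₀(0.67773) = -3.38 dB

-3.4 dB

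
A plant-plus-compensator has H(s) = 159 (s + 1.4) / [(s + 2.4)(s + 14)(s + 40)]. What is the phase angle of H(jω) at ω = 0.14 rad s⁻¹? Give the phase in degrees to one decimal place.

∠(j0.14 + 1.4) = arctan(0.14/1.4) = 5.71°
∠(j0.14 + 2.4) = arctan(0.14/2.4) = 3.34°
∠(j0.14 + 14) = arctan(0.14/14) = 0.57°
∠(j0.14 + 40) = arctan(0.14/40) = 0.20°
∠H(j0.14) = 5.71° − (3.34° + 0.57° + 0.20°) = 1.60°

1.6 deg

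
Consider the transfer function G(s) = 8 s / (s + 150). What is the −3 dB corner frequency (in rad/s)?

For a single-pole high-pass, the −3 dB point is at the pole: ω = 150 rad/s.

150 rad/s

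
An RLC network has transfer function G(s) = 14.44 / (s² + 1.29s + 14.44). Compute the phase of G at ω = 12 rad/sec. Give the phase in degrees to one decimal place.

∠[(j12)² + 1.29(j12) + 14.44] = ∠[-129.56 + j15.48] = 173.19°
∠G(j12) = −173.19° = -173.19°

-173.2 deg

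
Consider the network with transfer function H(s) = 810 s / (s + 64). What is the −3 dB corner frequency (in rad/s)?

64 rad/s

For a single-pole high-pass, the −3 dB point is at the pole: ω = 64 rad/s.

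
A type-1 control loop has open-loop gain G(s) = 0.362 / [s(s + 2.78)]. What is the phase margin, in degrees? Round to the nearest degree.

Gain crossover: |G(jω)| = 1 at ω ≈ 0.13 rad s⁻¹.
∠G(j0.13) = −90° − arctan(0.13/2.78) ≈ -92.68°
PM = 180° + (-92.68°) = 87.32°

87°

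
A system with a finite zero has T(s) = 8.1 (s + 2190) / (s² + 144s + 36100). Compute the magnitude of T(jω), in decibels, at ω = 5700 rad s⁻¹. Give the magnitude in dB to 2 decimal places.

-56.34 dB

|j5700 + 2190| = √(5700² + 2190²) = 6106
|(j5700)² + 144(j5700) + 36100| = |-3.2454e+07 + j8.208e+05| = 3.246e+07
|T(j5700)| = 8.1 × 6106 / 3.246e+07 = 0.0015235
20 log₁₀(0.0015235) = -56.343 dB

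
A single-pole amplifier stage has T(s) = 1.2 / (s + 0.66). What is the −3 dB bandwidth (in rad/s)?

0.66 rad/s

For a single-pole low-pass, the −3 dB point is at the pole: ω = 0.66 rad/s.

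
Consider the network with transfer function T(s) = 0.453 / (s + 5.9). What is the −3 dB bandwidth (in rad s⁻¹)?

For a single-pole low-pass, the −3 dB point is at the pole: ω = 5.9 rad s⁻¹.

5.9 rad s⁻¹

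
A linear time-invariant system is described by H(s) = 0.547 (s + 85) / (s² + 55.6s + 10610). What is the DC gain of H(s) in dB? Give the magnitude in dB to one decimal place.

-47.2 dB

H(0) = 0.547 × 85 / 10610 = 0.0043822
20 log₁₀(0.0043822) = -47.17 dB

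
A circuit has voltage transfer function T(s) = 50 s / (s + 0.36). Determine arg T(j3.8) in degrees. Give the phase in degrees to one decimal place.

∠(j3.8) = 90.00°
∠(j3.8 + 0.36) = arctan(3.8/0.36) = 84.59°
∠T(j3.8) = 90.00° − 84.59° = 5.41°

5.4°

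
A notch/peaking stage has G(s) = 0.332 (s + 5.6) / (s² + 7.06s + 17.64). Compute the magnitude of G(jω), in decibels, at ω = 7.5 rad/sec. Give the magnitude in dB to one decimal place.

-26.5 dB

|j7.5 + 5.6| = √(7.5² + 5.6²) = 9.36
|(j7.5)² + 7.06(j7.5) + 17.64| = |-38.61 + j52.95| = 65.53
|G(j7.5)| = 0.332 × 9.36 / 65.53 = 0.04742
20 log₁₀(0.04742) = -26.48 dB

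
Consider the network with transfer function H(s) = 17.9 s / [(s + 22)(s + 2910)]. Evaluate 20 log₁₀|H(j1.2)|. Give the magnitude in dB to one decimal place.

|j1.2| = 1.2
|j1.2 + 22| = √(1.2² + 22²) = 22.03
|j1.2 + 2910| = √(1.2² + 2910²) = 2910
|H(j1.2)| = 17.9 × 1.2 / (22.03 × 2910) = 0.00033502
20 log₁₀(0.00033502) = -69.50 dB

-69.5 dB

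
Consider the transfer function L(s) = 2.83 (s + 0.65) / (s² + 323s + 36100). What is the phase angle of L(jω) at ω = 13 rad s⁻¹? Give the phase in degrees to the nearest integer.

80 deg

∠(j13 + 0.65) = arctan(13/0.65) = 87.14°
∠[(j13)² + 323(j13) + 36100] = ∠[35931 + j4199] = 6.67°
∠L(j13) = 87.14° − 6.67° = 80.47°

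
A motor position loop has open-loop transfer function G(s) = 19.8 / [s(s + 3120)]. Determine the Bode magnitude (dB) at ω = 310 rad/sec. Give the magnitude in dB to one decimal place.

|j310 + 3120| = √(310² + 3120²) = 3135
|j310| = 310
|G(j310)| = 19.8 / (3135 × 310) = 2.0371e-05
20 log₁₀(2.0371e-05) = -93.82 dB

-93.8 dB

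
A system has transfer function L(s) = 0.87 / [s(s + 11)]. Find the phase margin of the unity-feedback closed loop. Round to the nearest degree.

90°

Gain crossover: |L(jω)| = 1 at ω ≈ 0.0791 rad/s.
∠L(j0.0791) = −90° − arctan(0.0791/11) ≈ -90.41°
PM = 180° + (-90.41°) = 89.59°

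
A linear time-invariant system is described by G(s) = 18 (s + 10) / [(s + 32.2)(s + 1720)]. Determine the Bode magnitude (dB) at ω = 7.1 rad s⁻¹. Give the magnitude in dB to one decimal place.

|j7.1 + 10| = √(7.1² + 10²) = 12.26
|j7.1 + 32.2| = √(7.1² + 32.2²) = 32.97
|j7.1 + 1720| = √(7.1² + 1720²) = 1720
|G(j7.1)| = 18 × 12.26 / (32.97 × 1720) = 0.0038924
20 log₁₀(0.0038924) = -48.20 dB

-48.2 dB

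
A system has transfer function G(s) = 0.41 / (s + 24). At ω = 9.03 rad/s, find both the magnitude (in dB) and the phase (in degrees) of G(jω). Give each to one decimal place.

|G| = -35.9 dB, ∠G = -20.6 deg

|j9.03 + 24| = √(9.03² + 24²) = 25.64
|G(j9.03)| = 0.41 / 25.64 = 0.015989
20 log₁₀(0.015989) = -35.92 dB
∠(j9.03 + 24) = arctan(9.03/24) = 20.62°
∠G(j9.03) = −20.62° = -20.62°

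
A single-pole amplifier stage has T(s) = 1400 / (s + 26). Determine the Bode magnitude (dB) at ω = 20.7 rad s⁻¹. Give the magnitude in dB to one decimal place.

|j20.7 + 26| = √(20.7² + 26²) = 33.23
|T(j20.7)| = 1400 / 33.23 = 42.126
20 log₁₀(42.126) = 32.49 dB

32.5 dB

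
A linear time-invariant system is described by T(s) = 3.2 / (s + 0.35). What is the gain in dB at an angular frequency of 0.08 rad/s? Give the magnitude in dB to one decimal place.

|j0.08 + 0.35| = √(0.08² + 0.35²) = 0.359
|T(j0.08)| = 3.2 / 0.359 = 8.913
20 log₁₀(8.913) = 19.00 dB

19.0 dB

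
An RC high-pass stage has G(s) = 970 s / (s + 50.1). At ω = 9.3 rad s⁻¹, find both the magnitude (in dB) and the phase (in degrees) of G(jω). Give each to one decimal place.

|j9.3| = 9.3
|j9.3 + 50.1| = √(9.3² + 50.1²) = 50.96
|G(j9.3)| = 970 × 9.3 / 50.96 = 177.04
20 log₁₀(177.04) = 44.96 dB
∠(j9.3) = 90.00°
∠(j9.3 + 50.1) = arctan(9.3/50.1) = 10.52°
∠G(j9.3) = 90.00° − 10.52° = 79.48°

|G| = 45.0 dB, ∠G = 79.5°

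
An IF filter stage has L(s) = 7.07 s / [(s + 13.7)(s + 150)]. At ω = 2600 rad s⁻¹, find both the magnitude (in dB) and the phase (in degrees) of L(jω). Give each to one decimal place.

|L| = -51.3 dB, ∠L = -86.4 deg

|j2600| = 2600
|j2600 + 13.7| = √(2600² + 13.7²) = 2600
|j2600 + 150| = √(2600² + 150²) = 2604
|L(j2600)| = 7.07 × 2600 / (2600 × 2604) = 0.0027147
20 log₁₀(0.0027147) = -51.33 dB
∠(j2600) = 90.00°
∠(j2600 + 13.7) = arctan(2600/13.7) = 89.70°
∠(j2600 + 150) = arctan(2600/150) = 86.70°
∠L(j2600) = 90.00° − (89.70° + 86.70°) = -86.40°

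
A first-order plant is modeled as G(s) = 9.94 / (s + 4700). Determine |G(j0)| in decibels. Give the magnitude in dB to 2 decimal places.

-53.49 dB

G(0) = 9.94 / 4700 = 0.0021149
20 log₁₀(0.0021149) = -53.494 dB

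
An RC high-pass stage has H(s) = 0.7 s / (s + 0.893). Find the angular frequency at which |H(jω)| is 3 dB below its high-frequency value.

0.893 rad/s

For a single-pole high-pass, the −3 dB point is at the pole: ω = 0.893 rad/s.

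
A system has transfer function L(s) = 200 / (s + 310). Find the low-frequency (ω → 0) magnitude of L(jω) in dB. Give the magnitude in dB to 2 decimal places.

-3.81 dB

L(0) = 200 / 310 = 0.64516
20 log₁₀(0.64516) = -3.807 dB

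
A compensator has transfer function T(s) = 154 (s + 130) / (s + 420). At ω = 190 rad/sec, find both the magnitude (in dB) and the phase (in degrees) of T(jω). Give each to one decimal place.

|j190 + 130| = √(190² + 130²) = 230.2
|j190 + 420| = √(190² + 420²) = 461
|T(j190)| = 154 × 230.2 / 461 = 76.909
20 log₁₀(76.909) = 37.72 dB
∠(j190 + 130) = arctan(190/130) = 55.62°
∠(j190 + 420) = arctan(190/420) = 24.34°
∠T(j190) = 55.62° − 24.34° = 31.28°

|T| = 37.7 dB, ∠T = 31.3°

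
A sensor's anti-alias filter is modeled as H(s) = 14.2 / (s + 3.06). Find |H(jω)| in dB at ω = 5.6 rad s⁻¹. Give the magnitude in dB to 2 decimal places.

6.95 dB

|j5.6 + 3.06| = √(5.6² + 3.06²) = 6.382
|H(j5.6)| = 14.2 / 6.382 = 2.2252
20 log₁₀(2.2252) = 6.947 dB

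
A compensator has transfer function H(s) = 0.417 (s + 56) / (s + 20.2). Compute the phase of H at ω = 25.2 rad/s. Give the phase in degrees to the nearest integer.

-27°

∠(j25.2 + 56) = arctan(25.2/56) = 24.23°
∠(j25.2 + 20.2) = arctan(25.2/20.2) = 51.28°
∠H(j25.2) = 24.23° − 51.28° = -27.06°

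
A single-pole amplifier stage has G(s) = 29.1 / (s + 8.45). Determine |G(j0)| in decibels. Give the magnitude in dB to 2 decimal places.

G(0) = 29.1 / 8.45 = 3.4438
20 log₁₀(3.4438) = 10.741 dB

10.74 dB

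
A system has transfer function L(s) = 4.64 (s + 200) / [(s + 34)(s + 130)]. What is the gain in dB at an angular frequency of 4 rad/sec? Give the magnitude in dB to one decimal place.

|j4 + 200| = √(4² + 200²) = 200
|j4 + 34| = √(4² + 34²) = 34.23
|j4 + 130| = √(4² + 130²) = 130.1
|L(j4)| = 4.64 × 200 / (34.23 × 130.1) = 0.20846
20 log₁₀(0.20846) = -13.62 dB

-13.6 dB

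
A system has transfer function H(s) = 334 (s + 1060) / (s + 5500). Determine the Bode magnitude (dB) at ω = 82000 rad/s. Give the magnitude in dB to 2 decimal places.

|j82000 + 1060| = √(82000² + 1060²) = 8.201e+04
|j82000 + 5500| = √(82000² + 5500²) = 8.218e+04
|H(j82000)| = 334 × 8.201e+04 / 8.218e+04 = 333.28
20 log₁₀(333.28) = 50.456 dB

50.46 dB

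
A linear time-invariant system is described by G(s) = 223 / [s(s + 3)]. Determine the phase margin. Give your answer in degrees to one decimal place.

Gain crossover: |G(jω)| = 1 at ω ≈ 14.8 rad s⁻¹.
∠G(j14.8) = −90° − arctan(14.8/3) ≈ -168.53°
PM = 180° + (-168.53°) = 11.47°

11.5°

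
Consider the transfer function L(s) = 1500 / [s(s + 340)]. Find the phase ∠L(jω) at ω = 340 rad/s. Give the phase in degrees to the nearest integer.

-135°

∠(j340 + 340) = arctan(340/340) = 45.00°
∠(j340) = 90.00°
∠L(j340) = − (45.00° + 90.00°) = -135.00°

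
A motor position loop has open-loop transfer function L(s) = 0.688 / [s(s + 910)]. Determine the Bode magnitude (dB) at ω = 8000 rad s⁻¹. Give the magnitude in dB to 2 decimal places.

|j8000 + 910| = √(8000² + 910²) = 8052
|j8000| = 8000
|L(j8000)| = 0.688 / (8052 × 8000) = 1.0681e-08
20 log₁₀(1.0681e-08) = -159.428 dB

-159.43 dB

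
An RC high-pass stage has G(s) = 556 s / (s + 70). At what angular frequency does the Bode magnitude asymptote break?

70 rad/sec

The single real pole at s = −70 gives a corner at ω = 70 rad/sec.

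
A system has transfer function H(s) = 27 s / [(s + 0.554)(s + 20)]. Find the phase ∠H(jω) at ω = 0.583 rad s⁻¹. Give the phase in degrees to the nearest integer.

42°

∠(j0.583) = 90.00°
∠(j0.583 + 0.554) = arctan(0.583/0.554) = 46.46°
∠(j0.583 + 20) = arctan(0.583/20) = 1.67°
∠H(j0.583) = 90.00° − (46.46° + 1.67°) = 41.87°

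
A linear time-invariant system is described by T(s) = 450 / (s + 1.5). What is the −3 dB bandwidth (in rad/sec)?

1.5 rad/sec

For a single-pole low-pass, the −3 dB point is at the pole: ω = 1.5 rad/sec.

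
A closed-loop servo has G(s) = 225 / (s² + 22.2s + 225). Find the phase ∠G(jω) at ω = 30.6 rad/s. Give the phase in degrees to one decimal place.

-136.3°

∠[(j30.6)² + 22.2(j30.6) + 225] = ∠[-711.36 + j679.32] = 136.32°
∠G(j30.6) = −136.32° = -136.32°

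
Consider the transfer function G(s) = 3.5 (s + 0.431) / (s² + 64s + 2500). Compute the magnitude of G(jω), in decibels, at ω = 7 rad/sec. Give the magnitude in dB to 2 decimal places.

|j7 + 0.431| = √(7² + 0.431²) = 7.013
|(j7)² + 64(j7) + 2500| = |2451 + j448| = 2492
|G(j7)| = 3.5 × 7.013 / 2492 = 0.0098516
20 log₁₀(0.0098516) = -40.130 dB

-40.13 dB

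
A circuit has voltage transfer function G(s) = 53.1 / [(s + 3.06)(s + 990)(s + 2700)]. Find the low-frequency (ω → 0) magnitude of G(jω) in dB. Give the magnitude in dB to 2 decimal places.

-103.75 dB

G(0) = 53.1 / (3.06 × 990 × 2700) = 6.4919e-06
20 log₁₀(6.4919e-06) = -103.753 dB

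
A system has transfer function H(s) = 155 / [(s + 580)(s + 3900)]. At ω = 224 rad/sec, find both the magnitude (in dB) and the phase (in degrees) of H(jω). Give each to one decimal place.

|H| = -83.9 dB, ∠H = -24.4°

|j224 + 580| = √(224² + 580²) = 621.8
|j224 + 3900| = √(224² + 3900²) = 3906
|H(j224)| = 155 / (621.8 × 3906) = 6.3817e-05
20 log₁₀(6.3817e-05) = -83.90 dB
∠(j224 + 580) = arctan(224/580) = 21.12°
∠(j224 + 3900) = arctan(224/3900) = 3.29°
∠H(j224) = − (21.12° + 3.29°) = -24.40°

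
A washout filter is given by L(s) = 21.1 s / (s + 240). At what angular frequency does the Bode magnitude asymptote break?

The single real pole at s = −240 gives a corner at ω = 240 rad/sec.

240 rad/sec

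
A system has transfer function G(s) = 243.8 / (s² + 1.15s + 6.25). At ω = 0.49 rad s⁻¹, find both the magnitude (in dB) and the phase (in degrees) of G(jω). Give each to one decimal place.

|(j0.49)² + 1.15(j0.49) + 6.25| = |6.0099 + j0.5635| = 6.036
|G(j0.49)| = 243.8 / 6.036 = 40.389
20 log₁₀(40.389) = 32.13 dB
∠[(j0.49)² + 1.15(j0.49) + 6.25] = ∠[6.0099 + j0.5635] = 5.36°
∠G(j0.49) = −5.36° = -5.36°

|G| = 32.1 dB, ∠G = -5.4°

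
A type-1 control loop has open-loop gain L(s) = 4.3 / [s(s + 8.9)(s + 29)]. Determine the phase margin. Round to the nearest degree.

Gain crossover: |L(jω)| = 1 at ω ≈ 0.0167 rad/s.
∠L(j0.0167) = −90° − arctan(0.0167/8.9) − arctan(0.0167/29) ≈ -90.14°
PM = 180° + (-90.14°) = 89.86°

90°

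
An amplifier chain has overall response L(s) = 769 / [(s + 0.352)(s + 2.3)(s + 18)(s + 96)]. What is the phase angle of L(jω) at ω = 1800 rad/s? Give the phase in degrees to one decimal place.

∠(j1800 + 0.352) = arctan(1800/0.352) = 89.99°
∠(j1800 + 2.3) = arctan(1800/2.3) = 89.93°
∠(j1800 + 18) = arctan(1800/18) = 89.43°
∠(j1800 + 96) = arctan(1800/96) = 86.95°
∠L(j1800) = − (89.99° + 89.93° + 89.43° + 86.95°) = -356.29°

-356.3 deg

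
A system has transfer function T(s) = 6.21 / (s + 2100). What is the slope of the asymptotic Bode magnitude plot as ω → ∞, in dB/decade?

-20 dB/decade

With 0 zeros and 1 pole, the high-frequency asymptotic slope is 20 × (0 − 1) = -20 dB/decade.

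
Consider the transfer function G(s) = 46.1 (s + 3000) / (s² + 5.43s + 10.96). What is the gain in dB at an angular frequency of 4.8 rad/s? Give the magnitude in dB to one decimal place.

73.7 dB

|j4.8 + 3000| = √(4.8² + 3000²) = 3000
|(j4.8)² + 5.43(j4.8) + 10.96| = |-12.08 + j26.064| = 28.73
|G(j4.8)| = 46.1 × 3000 / 28.73 = 4814.2
20 log₁₀(4814.2) = 73.65 dB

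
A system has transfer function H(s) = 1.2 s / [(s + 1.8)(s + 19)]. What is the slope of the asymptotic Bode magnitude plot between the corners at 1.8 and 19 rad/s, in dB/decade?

In this band the factors already past their corner are: 1 differentiator zero, pole at 1.8; net slope = 0 dB/decade.

0 dB/decade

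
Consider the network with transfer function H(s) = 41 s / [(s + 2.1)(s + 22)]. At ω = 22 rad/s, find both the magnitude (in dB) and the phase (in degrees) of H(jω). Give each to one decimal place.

|j22| = 22
|j22 + 2.1| = √(22² + 2.1²) = 22.1
|j22 + 22| = √(22² + 22²) = 31.11
|H(j22)| = 41 × 22 / (22.1 × 31.11) = 1.3118
20 log₁₀(1.3118) = 2.36 dB
∠(j22) = 90.00°
∠(j22 + 2.1) = arctan(22/2.1) = 84.55°
∠(j22 + 22) = arctan(22/22) = 45.00°
∠H(j22) = 90.00° − (84.55° + 45.00°) = -39.55°

|H| = 2.4 dB, ∠H = -39.5 deg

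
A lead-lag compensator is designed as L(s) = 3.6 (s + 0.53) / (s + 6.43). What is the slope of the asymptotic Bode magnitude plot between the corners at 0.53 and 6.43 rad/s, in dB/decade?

In this band the factors already past their corner are: zero at 0.53; net slope = 20 dB/decade.

20 dB/decade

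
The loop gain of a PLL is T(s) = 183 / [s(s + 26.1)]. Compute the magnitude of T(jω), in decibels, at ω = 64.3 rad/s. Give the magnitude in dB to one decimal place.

|j64.3 + 26.1| = √(64.3² + 26.1²) = 69.4
|j64.3| = 64.3
|T(j64.3)| = 183 / (69.4 × 64.3) = 0.041012
20 log₁₀(0.041012) = -27.74 dB

-27.7 dB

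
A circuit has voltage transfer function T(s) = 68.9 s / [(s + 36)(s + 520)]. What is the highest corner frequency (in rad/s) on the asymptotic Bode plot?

Break frequencies occur at each pole and zero magnitude: 36 rad/s, 520 rad/s.
The highest is 520 rad/s.

520 rad/s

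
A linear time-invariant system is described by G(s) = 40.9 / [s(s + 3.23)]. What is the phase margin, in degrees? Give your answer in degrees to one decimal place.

Gain crossover: |G(jω)| = 1 at ω ≈ 6 rad/sec.
∠G(j6) = −90° − arctan(6/3.23) ≈ -151.71°
PM = 180° + (-151.71°) = 28.29°

28.3°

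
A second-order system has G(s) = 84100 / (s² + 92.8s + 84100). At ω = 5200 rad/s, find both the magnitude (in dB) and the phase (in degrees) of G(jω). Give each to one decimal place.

|G| = -50.1 dB, ∠G = -179.0°

|(j5200)² + 92.8(j5200) + 84100| = |-2.6956e+07 + j4.8256e+05| = 2.696e+07
|G(j5200)| = 84100 / 2.696e+07 = 0.0031194
20 log₁₀(0.0031194) = -50.12 dB
∠[(j5200)² + 92.8(j5200) + 84100] = ∠[-2.6956e+07 + j4.8256e+05] = 178.97°
∠G(j5200) = −178.97° = -178.97°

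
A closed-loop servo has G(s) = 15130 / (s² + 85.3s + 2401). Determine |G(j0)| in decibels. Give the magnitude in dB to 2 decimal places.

15.99 dB

G(0) = 15130 / 2401 = 6.3015
20 log₁₀(6.3015) = 15.989 dB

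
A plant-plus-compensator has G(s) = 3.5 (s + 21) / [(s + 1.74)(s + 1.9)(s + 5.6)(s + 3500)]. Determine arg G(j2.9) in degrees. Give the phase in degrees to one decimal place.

∠(j2.9 + 21) = arctan(2.9/21) = 7.86°
∠(j2.9 + 1.74) = arctan(2.9/1.74) = 59.04°
∠(j2.9 + 1.9) = arctan(2.9/1.9) = 56.77°
∠(j2.9 + 5.6) = arctan(2.9/5.6) = 27.38°
∠(j2.9 + 3500) = arctan(2.9/3500) = 0.05°
∠G(j2.9) = 7.86° − (59.04° + 56.77° + 27.38° + 0.05°) = -135.37°

-135.4 deg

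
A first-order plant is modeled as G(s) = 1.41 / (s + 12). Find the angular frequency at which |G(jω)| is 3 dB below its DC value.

For a single-pole low-pass, the −3 dB point is at the pole: ω = 12 rad s⁻¹.

12 rad s⁻¹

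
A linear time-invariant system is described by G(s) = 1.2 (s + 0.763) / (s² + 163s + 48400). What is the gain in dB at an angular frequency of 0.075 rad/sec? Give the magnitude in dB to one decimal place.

-94.4 dB

|j0.075 + 0.763| = √(0.075² + 0.763²) = 0.7667
|(j0.075)² + 163(j0.075) + 48400| = |48400 + j12.225| = 4.84e+04
|G(j0.075)| = 1.2 × 0.7667 / 4.84e+04 = 1.9009e-05
20 log₁₀(1.9009e-05) = -94.42 dB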